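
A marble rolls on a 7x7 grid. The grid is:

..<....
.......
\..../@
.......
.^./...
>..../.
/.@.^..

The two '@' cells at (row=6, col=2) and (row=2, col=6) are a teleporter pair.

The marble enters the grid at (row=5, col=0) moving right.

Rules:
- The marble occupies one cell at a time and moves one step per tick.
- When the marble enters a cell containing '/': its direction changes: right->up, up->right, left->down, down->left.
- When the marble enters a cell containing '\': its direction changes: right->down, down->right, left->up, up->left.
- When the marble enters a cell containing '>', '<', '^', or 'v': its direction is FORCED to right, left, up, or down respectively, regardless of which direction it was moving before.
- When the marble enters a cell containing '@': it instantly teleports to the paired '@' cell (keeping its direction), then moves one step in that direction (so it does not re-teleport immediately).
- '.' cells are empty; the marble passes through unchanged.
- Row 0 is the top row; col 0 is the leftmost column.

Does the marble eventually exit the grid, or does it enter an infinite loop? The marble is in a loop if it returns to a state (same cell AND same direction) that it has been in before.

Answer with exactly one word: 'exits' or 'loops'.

Step 1: enter (5,0), '>' forces right->right, move right to (5,1)
Step 2: enter (5,1), '.' pass, move right to (5,2)
Step 3: enter (5,2), '.' pass, move right to (5,3)
Step 4: enter (5,3), '.' pass, move right to (5,4)
Step 5: enter (5,4), '.' pass, move right to (5,5)
Step 6: enter (5,5), '/' deflects right->up, move up to (4,5)
Step 7: enter (4,5), '.' pass, move up to (3,5)
Step 8: enter (3,5), '.' pass, move up to (2,5)
Step 9: enter (2,5), '/' deflects up->right, move right to (2,6)
Step 10: enter (2,6), '@' teleport (2,6)->(6,2), also enter (6,2), move right to (6,3)
Step 11: enter (6,3), '.' pass, move right to (6,4)
Step 12: enter (6,4), '^' forces right->up, move up to (5,4)
Step 13: enter (5,4), '.' pass, move up to (4,4)
Step 14: enter (4,4), '.' pass, move up to (3,4)
Step 15: enter (3,4), '.' pass, move up to (2,4)
Step 16: enter (2,4), '.' pass, move up to (1,4)
Step 17: enter (1,4), '.' pass, move up to (0,4)
Step 18: enter (0,4), '.' pass, move up to (-1,4)
Step 19: at (-1,4) — EXIT via top edge, pos 4

Answer: exits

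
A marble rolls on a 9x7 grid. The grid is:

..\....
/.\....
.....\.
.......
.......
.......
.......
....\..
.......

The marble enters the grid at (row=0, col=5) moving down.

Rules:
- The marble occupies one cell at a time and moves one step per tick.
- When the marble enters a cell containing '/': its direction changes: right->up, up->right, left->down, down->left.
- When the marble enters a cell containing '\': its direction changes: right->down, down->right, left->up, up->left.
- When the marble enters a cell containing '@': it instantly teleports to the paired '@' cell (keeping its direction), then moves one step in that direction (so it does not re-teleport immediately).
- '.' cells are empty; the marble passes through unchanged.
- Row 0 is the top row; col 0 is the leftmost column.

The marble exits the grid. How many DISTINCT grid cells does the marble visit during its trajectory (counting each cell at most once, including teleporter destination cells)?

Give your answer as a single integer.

Step 1: enter (0,5), '.' pass, move down to (1,5)
Step 2: enter (1,5), '.' pass, move down to (2,5)
Step 3: enter (2,5), '\' deflects down->right, move right to (2,6)
Step 4: enter (2,6), '.' pass, move right to (2,7)
Step 5: at (2,7) — EXIT via right edge, pos 2
Distinct cells visited: 4 (path length 4)

Answer: 4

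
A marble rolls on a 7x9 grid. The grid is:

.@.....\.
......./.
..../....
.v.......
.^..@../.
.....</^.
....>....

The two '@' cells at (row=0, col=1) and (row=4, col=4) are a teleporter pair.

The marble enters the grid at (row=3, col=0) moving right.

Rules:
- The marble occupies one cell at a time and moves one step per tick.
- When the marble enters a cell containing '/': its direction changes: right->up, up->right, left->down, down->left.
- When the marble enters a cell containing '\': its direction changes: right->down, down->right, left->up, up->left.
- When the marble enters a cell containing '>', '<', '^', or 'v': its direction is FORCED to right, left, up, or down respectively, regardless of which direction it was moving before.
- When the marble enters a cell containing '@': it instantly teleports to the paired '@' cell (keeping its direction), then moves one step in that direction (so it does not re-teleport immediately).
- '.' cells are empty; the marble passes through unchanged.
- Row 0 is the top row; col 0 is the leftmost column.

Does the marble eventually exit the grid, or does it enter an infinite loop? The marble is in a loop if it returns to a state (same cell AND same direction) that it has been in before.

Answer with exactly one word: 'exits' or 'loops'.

Step 1: enter (3,0), '.' pass, move right to (3,1)
Step 2: enter (3,1), 'v' forces right->down, move down to (4,1)
Step 3: enter (4,1), '^' forces down->up, move up to (3,1)
Step 4: enter (3,1), 'v' forces up->down, move down to (4,1)
Step 5: at (4,1) dir=down — LOOP DETECTED (seen before)

Answer: loops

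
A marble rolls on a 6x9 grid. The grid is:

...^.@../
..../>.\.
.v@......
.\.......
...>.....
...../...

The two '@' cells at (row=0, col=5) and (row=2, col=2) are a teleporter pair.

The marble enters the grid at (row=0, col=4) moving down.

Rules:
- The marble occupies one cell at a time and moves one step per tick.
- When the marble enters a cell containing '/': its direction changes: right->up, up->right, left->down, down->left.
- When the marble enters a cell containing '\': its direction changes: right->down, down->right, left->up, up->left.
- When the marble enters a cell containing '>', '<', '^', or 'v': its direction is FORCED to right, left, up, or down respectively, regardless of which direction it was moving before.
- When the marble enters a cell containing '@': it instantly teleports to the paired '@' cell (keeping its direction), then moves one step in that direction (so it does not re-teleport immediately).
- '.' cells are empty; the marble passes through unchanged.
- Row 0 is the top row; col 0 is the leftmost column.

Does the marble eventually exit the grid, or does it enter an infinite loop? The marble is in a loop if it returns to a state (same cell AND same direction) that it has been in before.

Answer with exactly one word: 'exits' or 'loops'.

Answer: exits

Derivation:
Step 1: enter (0,4), '.' pass, move down to (1,4)
Step 2: enter (1,4), '/' deflects down->left, move left to (1,3)
Step 3: enter (1,3), '.' pass, move left to (1,2)
Step 4: enter (1,2), '.' pass, move left to (1,1)
Step 5: enter (1,1), '.' pass, move left to (1,0)
Step 6: enter (1,0), '.' pass, move left to (1,-1)
Step 7: at (1,-1) — EXIT via left edge, pos 1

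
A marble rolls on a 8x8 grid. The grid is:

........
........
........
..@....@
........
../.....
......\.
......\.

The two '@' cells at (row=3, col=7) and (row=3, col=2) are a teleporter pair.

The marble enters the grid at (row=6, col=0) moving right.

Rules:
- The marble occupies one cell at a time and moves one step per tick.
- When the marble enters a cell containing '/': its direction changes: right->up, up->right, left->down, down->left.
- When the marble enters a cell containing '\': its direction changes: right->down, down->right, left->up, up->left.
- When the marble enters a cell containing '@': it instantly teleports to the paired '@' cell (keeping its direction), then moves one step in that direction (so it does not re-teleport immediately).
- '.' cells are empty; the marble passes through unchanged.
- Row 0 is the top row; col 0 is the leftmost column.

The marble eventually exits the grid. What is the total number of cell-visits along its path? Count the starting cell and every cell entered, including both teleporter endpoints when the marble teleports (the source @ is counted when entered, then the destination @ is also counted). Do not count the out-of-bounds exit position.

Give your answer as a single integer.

Answer: 9

Derivation:
Step 1: enter (6,0), '.' pass, move right to (6,1)
Step 2: enter (6,1), '.' pass, move right to (6,2)
Step 3: enter (6,2), '.' pass, move right to (6,3)
Step 4: enter (6,3), '.' pass, move right to (6,4)
Step 5: enter (6,4), '.' pass, move right to (6,5)
Step 6: enter (6,5), '.' pass, move right to (6,6)
Step 7: enter (6,6), '\' deflects right->down, move down to (7,6)
Step 8: enter (7,6), '\' deflects down->right, move right to (7,7)
Step 9: enter (7,7), '.' pass, move right to (7,8)
Step 10: at (7,8) — EXIT via right edge, pos 7
Path length (cell visits): 9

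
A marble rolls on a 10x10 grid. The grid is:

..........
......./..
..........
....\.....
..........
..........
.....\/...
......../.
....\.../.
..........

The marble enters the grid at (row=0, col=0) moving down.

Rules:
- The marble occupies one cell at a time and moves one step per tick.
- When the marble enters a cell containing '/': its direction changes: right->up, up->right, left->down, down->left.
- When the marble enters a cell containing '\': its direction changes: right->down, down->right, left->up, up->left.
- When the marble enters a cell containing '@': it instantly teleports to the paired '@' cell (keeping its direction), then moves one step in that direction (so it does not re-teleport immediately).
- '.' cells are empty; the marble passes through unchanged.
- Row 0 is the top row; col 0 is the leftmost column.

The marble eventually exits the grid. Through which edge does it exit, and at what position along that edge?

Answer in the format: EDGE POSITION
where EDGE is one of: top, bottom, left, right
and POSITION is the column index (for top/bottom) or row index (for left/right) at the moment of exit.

Step 1: enter (0,0), '.' pass, move down to (1,0)
Step 2: enter (1,0), '.' pass, move down to (2,0)
Step 3: enter (2,0), '.' pass, move down to (3,0)
Step 4: enter (3,0), '.' pass, move down to (4,0)
Step 5: enter (4,0), '.' pass, move down to (5,0)
Step 6: enter (5,0), '.' pass, move down to (6,0)
Step 7: enter (6,0), '.' pass, move down to (7,0)
Step 8: enter (7,0), '.' pass, move down to (8,0)
Step 9: enter (8,0), '.' pass, move down to (9,0)
Step 10: enter (9,0), '.' pass, move down to (10,0)
Step 11: at (10,0) — EXIT via bottom edge, pos 0

Answer: bottom 0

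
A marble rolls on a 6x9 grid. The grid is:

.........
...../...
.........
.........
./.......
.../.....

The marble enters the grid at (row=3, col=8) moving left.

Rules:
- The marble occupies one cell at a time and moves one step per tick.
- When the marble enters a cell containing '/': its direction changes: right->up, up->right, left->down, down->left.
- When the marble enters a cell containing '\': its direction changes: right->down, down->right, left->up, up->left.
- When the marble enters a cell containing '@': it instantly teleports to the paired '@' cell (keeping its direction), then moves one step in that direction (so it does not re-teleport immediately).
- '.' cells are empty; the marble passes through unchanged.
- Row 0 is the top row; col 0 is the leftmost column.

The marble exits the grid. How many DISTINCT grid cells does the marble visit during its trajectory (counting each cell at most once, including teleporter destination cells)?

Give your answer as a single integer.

Step 1: enter (3,8), '.' pass, move left to (3,7)
Step 2: enter (3,7), '.' pass, move left to (3,6)
Step 3: enter (3,6), '.' pass, move left to (3,5)
Step 4: enter (3,5), '.' pass, move left to (3,4)
Step 5: enter (3,4), '.' pass, move left to (3,3)
Step 6: enter (3,3), '.' pass, move left to (3,2)
Step 7: enter (3,2), '.' pass, move left to (3,1)
Step 8: enter (3,1), '.' pass, move left to (3,0)
Step 9: enter (3,0), '.' pass, move left to (3,-1)
Step 10: at (3,-1) — EXIT via left edge, pos 3
Distinct cells visited: 9 (path length 9)

Answer: 9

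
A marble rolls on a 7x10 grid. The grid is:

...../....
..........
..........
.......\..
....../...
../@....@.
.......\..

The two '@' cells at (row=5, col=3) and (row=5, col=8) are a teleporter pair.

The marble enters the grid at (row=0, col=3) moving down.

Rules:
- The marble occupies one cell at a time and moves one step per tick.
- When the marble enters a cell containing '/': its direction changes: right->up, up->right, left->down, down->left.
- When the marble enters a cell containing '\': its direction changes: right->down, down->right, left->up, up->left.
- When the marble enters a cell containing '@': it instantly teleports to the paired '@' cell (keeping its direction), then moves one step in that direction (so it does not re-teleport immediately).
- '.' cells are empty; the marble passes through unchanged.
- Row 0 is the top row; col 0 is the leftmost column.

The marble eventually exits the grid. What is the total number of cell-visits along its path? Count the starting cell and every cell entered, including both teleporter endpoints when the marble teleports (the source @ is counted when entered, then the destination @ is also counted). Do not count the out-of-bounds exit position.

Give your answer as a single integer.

Step 1: enter (0,3), '.' pass, move down to (1,3)
Step 2: enter (1,3), '.' pass, move down to (2,3)
Step 3: enter (2,3), '.' pass, move down to (3,3)
Step 4: enter (3,3), '.' pass, move down to (4,3)
Step 5: enter (4,3), '.' pass, move down to (5,3)
Step 6: enter (5,3), '@' teleport (5,3)->(5,8), also enter (5,8), move down to (6,8)
Step 7: enter (6,8), '.' pass, move down to (7,8)
Step 8: at (7,8) — EXIT via bottom edge, pos 8
Path length (cell visits): 8

Answer: 8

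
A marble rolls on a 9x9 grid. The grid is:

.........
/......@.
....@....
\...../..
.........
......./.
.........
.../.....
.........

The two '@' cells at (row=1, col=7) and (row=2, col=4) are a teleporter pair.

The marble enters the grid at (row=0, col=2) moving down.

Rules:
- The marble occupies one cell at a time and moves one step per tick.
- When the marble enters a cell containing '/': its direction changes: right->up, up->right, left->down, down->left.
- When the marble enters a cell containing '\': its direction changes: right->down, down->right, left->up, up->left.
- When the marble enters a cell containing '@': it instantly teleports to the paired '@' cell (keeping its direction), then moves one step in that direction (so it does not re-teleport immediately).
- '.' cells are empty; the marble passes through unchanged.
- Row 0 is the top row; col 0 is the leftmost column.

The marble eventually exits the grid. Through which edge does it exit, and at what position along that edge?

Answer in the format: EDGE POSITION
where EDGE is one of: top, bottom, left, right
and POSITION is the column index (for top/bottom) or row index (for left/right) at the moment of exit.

Answer: bottom 2

Derivation:
Step 1: enter (0,2), '.' pass, move down to (1,2)
Step 2: enter (1,2), '.' pass, move down to (2,2)
Step 3: enter (2,2), '.' pass, move down to (3,2)
Step 4: enter (3,2), '.' pass, move down to (4,2)
Step 5: enter (4,2), '.' pass, move down to (5,2)
Step 6: enter (5,2), '.' pass, move down to (6,2)
Step 7: enter (6,2), '.' pass, move down to (7,2)
Step 8: enter (7,2), '.' pass, move down to (8,2)
Step 9: enter (8,2), '.' pass, move down to (9,2)
Step 10: at (9,2) — EXIT via bottom edge, pos 2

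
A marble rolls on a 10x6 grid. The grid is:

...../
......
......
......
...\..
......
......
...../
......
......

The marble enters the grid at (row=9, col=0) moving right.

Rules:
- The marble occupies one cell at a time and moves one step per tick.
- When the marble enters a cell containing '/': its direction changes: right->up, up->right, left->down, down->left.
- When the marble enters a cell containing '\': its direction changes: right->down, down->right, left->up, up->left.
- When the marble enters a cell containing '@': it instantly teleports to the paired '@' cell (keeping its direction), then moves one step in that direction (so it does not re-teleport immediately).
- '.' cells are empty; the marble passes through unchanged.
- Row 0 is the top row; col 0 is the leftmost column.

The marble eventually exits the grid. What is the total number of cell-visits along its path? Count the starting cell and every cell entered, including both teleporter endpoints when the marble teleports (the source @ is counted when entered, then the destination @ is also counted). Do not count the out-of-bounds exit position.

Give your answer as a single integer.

Answer: 6

Derivation:
Step 1: enter (9,0), '.' pass, move right to (9,1)
Step 2: enter (9,1), '.' pass, move right to (9,2)
Step 3: enter (9,2), '.' pass, move right to (9,3)
Step 4: enter (9,3), '.' pass, move right to (9,4)
Step 5: enter (9,4), '.' pass, move right to (9,5)
Step 6: enter (9,5), '.' pass, move right to (9,6)
Step 7: at (9,6) — EXIT via right edge, pos 9
Path length (cell visits): 6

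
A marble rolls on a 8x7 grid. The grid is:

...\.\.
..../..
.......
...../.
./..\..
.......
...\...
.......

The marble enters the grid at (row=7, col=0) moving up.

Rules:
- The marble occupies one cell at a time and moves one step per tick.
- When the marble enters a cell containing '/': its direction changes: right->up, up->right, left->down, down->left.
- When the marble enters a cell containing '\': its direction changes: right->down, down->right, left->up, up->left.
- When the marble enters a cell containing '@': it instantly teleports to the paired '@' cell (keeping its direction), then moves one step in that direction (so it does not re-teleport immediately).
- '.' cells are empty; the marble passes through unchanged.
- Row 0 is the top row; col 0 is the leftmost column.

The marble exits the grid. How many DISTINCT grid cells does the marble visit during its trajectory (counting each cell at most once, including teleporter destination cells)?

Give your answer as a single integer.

Step 1: enter (7,0), '.' pass, move up to (6,0)
Step 2: enter (6,0), '.' pass, move up to (5,0)
Step 3: enter (5,0), '.' pass, move up to (4,0)
Step 4: enter (4,0), '.' pass, move up to (3,0)
Step 5: enter (3,0), '.' pass, move up to (2,0)
Step 6: enter (2,0), '.' pass, move up to (1,0)
Step 7: enter (1,0), '.' pass, move up to (0,0)
Step 8: enter (0,0), '.' pass, move up to (-1,0)
Step 9: at (-1,0) — EXIT via top edge, pos 0
Distinct cells visited: 8 (path length 8)

Answer: 8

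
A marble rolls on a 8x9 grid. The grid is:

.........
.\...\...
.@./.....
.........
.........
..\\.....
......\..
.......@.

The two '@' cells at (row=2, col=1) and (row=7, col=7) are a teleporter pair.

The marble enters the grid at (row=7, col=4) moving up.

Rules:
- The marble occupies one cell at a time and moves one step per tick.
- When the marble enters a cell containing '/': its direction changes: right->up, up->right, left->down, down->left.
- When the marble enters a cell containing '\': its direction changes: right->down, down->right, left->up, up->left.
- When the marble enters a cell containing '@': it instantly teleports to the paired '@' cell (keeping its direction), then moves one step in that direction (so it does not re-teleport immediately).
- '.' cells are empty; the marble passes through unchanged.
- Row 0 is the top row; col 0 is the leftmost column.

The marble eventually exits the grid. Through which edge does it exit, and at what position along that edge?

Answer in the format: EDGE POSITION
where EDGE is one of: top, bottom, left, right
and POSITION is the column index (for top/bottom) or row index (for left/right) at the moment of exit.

Answer: top 4

Derivation:
Step 1: enter (7,4), '.' pass, move up to (6,4)
Step 2: enter (6,4), '.' pass, move up to (5,4)
Step 3: enter (5,4), '.' pass, move up to (4,4)
Step 4: enter (4,4), '.' pass, move up to (3,4)
Step 5: enter (3,4), '.' pass, move up to (2,4)
Step 6: enter (2,4), '.' pass, move up to (1,4)
Step 7: enter (1,4), '.' pass, move up to (0,4)
Step 8: enter (0,4), '.' pass, move up to (-1,4)
Step 9: at (-1,4) — EXIT via top edge, pos 4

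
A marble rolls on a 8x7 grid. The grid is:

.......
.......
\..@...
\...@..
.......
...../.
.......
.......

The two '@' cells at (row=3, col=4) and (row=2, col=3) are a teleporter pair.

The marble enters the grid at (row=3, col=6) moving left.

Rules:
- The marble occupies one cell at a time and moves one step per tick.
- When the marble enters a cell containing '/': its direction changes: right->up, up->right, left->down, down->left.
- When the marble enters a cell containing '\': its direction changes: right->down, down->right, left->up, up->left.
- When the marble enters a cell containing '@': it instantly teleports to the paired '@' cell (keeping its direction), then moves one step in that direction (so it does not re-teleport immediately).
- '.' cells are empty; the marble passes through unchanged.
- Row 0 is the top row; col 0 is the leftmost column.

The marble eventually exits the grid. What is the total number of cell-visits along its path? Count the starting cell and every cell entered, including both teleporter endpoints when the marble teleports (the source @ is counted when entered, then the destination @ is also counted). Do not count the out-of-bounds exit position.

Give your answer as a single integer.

Step 1: enter (3,6), '.' pass, move left to (3,5)
Step 2: enter (3,5), '.' pass, move left to (3,4)
Step 3: enter (3,4), '@' teleport (3,4)->(2,3), also enter (2,3), move left to (2,2)
Step 4: enter (2,2), '.' pass, move left to (2,1)
Step 5: enter (2,1), '.' pass, move left to (2,0)
Step 6: enter (2,0), '\' deflects left->up, move up to (1,0)
Step 7: enter (1,0), '.' pass, move up to (0,0)
Step 8: enter (0,0), '.' pass, move up to (-1,0)
Step 9: at (-1,0) — EXIT via top edge, pos 0
Path length (cell visits): 9

Answer: 9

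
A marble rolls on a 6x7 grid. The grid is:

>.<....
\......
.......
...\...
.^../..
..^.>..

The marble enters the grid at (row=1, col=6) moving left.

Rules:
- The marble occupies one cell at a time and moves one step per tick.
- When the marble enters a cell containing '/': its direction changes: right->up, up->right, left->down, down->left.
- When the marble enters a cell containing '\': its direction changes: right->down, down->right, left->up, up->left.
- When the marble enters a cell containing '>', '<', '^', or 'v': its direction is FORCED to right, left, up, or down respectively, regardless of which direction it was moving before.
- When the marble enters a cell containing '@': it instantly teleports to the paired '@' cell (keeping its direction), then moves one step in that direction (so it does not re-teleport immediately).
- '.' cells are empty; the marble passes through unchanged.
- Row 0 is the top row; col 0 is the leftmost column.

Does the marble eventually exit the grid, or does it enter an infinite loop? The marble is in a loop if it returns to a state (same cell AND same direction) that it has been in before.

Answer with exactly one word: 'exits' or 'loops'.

Step 1: enter (1,6), '.' pass, move left to (1,5)
Step 2: enter (1,5), '.' pass, move left to (1,4)
Step 3: enter (1,4), '.' pass, move left to (1,3)
Step 4: enter (1,3), '.' pass, move left to (1,2)
Step 5: enter (1,2), '.' pass, move left to (1,1)
Step 6: enter (1,1), '.' pass, move left to (1,0)
Step 7: enter (1,0), '\' deflects left->up, move up to (0,0)
Step 8: enter (0,0), '>' forces up->right, move right to (0,1)
Step 9: enter (0,1), '.' pass, move right to (0,2)
Step 10: enter (0,2), '<' forces right->left, move left to (0,1)
Step 11: enter (0,1), '.' pass, move left to (0,0)
Step 12: enter (0,0), '>' forces left->right, move right to (0,1)
Step 13: at (0,1) dir=right — LOOP DETECTED (seen before)

Answer: loops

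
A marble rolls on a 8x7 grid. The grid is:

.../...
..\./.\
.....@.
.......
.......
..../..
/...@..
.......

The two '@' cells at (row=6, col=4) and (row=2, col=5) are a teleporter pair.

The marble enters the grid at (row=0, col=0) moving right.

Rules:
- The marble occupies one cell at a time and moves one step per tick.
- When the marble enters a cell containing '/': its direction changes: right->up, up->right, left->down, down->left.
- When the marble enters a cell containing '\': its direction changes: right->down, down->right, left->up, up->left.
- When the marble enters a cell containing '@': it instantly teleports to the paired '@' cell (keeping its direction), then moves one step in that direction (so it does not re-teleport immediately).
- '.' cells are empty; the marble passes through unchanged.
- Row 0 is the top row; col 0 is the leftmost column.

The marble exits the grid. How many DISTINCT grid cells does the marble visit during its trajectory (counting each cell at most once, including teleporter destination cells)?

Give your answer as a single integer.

Answer: 4

Derivation:
Step 1: enter (0,0), '.' pass, move right to (0,1)
Step 2: enter (0,1), '.' pass, move right to (0,2)
Step 3: enter (0,2), '.' pass, move right to (0,3)
Step 4: enter (0,3), '/' deflects right->up, move up to (-1,3)
Step 5: at (-1,3) — EXIT via top edge, pos 3
Distinct cells visited: 4 (path length 4)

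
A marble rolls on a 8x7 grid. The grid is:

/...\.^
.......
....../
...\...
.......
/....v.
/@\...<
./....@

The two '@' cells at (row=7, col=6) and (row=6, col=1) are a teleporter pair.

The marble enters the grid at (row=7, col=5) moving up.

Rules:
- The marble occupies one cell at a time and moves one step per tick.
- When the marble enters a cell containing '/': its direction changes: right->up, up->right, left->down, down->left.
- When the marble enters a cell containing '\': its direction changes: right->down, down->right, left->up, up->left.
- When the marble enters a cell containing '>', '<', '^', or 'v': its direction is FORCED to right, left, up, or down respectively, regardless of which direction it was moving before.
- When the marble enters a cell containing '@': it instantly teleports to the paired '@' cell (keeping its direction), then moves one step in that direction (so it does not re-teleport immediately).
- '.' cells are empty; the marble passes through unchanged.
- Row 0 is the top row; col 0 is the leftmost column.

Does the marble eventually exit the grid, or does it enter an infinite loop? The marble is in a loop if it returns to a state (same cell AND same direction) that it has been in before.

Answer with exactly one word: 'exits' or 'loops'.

Step 1: enter (7,5), '.' pass, move up to (6,5)
Step 2: enter (6,5), '.' pass, move up to (5,5)
Step 3: enter (5,5), 'v' forces up->down, move down to (6,5)
Step 4: enter (6,5), '.' pass, move down to (7,5)
Step 5: enter (7,5), '.' pass, move down to (8,5)
Step 6: at (8,5) — EXIT via bottom edge, pos 5

Answer: exits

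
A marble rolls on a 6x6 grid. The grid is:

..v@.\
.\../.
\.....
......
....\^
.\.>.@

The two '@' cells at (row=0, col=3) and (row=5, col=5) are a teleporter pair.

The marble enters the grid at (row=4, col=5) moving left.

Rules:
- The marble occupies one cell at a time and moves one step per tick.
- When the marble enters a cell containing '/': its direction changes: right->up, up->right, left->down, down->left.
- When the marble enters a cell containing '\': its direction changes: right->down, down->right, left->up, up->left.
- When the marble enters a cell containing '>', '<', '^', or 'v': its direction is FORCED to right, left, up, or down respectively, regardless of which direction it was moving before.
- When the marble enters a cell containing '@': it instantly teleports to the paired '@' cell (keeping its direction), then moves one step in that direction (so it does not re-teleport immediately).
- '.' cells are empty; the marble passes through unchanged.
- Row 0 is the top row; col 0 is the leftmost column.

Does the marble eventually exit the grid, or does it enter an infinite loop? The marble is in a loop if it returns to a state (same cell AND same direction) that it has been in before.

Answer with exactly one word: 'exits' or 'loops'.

Answer: loops

Derivation:
Step 1: enter (4,5), '^' forces left->up, move up to (3,5)
Step 2: enter (3,5), '.' pass, move up to (2,5)
Step 3: enter (2,5), '.' pass, move up to (1,5)
Step 4: enter (1,5), '.' pass, move up to (0,5)
Step 5: enter (0,5), '\' deflects up->left, move left to (0,4)
Step 6: enter (0,4), '.' pass, move left to (0,3)
Step 7: enter (0,3), '@' teleport (0,3)->(5,5), also enter (5,5), move left to (5,4)
Step 8: enter (5,4), '.' pass, move left to (5,3)
Step 9: enter (5,3), '>' forces left->right, move right to (5,4)
Step 10: enter (5,4), '.' pass, move right to (5,5)
Step 11: enter (5,5), '@' teleport (5,5)->(0,3), also enter (0,3), move right to (0,4)
Step 12: enter (0,4), '.' pass, move right to (0,5)
Step 13: enter (0,5), '\' deflects right->down, move down to (1,5)
Step 14: enter (1,5), '.' pass, move down to (2,5)
Step 15: enter (2,5), '.' pass, move down to (3,5)
Step 16: enter (3,5), '.' pass, move down to (4,5)
Step 17: enter (4,5), '^' forces down->up, move up to (3,5)
Step 18: at (3,5) dir=up — LOOP DETECTED (seen before)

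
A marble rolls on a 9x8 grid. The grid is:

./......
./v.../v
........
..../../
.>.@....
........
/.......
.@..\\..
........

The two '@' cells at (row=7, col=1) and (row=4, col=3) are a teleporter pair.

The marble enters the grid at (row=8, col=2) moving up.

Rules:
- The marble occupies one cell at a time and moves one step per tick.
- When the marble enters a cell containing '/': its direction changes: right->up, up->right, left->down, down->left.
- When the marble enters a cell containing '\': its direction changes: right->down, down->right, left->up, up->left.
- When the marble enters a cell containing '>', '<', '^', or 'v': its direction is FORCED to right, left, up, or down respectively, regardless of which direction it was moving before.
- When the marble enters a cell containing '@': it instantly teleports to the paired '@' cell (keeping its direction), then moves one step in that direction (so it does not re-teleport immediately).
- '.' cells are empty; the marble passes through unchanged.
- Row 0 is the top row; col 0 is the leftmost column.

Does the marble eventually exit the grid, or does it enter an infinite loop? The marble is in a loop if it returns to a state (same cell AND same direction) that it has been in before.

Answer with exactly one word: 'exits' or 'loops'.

Step 1: enter (8,2), '.' pass, move up to (7,2)
Step 2: enter (7,2), '.' pass, move up to (6,2)
Step 3: enter (6,2), '.' pass, move up to (5,2)
Step 4: enter (5,2), '.' pass, move up to (4,2)
Step 5: enter (4,2), '.' pass, move up to (3,2)
Step 6: enter (3,2), '.' pass, move up to (2,2)
Step 7: enter (2,2), '.' pass, move up to (1,2)
Step 8: enter (1,2), 'v' forces up->down, move down to (2,2)
Step 9: enter (2,2), '.' pass, move down to (3,2)
Step 10: enter (3,2), '.' pass, move down to (4,2)
Step 11: enter (4,2), '.' pass, move down to (5,2)
Step 12: enter (5,2), '.' pass, move down to (6,2)
Step 13: enter (6,2), '.' pass, move down to (7,2)
Step 14: enter (7,2), '.' pass, move down to (8,2)
Step 15: enter (8,2), '.' pass, move down to (9,2)
Step 16: at (9,2) — EXIT via bottom edge, pos 2

Answer: exits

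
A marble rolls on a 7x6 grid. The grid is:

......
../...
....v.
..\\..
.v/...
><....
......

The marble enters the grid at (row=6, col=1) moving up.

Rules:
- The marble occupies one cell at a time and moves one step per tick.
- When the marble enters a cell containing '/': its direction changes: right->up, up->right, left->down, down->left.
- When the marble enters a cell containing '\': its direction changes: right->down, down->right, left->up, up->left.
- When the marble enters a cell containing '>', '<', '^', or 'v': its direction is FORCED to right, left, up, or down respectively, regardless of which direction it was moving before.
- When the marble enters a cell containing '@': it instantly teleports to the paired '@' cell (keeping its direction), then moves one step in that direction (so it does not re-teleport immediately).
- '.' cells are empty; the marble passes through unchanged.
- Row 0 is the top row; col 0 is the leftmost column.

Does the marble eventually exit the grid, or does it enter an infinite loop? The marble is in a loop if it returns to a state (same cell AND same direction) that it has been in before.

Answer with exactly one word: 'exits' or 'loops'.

Answer: loops

Derivation:
Step 1: enter (6,1), '.' pass, move up to (5,1)
Step 2: enter (5,1), '<' forces up->left, move left to (5,0)
Step 3: enter (5,0), '>' forces left->right, move right to (5,1)
Step 4: enter (5,1), '<' forces right->left, move left to (5,0)
Step 5: at (5,0) dir=left — LOOP DETECTED (seen before)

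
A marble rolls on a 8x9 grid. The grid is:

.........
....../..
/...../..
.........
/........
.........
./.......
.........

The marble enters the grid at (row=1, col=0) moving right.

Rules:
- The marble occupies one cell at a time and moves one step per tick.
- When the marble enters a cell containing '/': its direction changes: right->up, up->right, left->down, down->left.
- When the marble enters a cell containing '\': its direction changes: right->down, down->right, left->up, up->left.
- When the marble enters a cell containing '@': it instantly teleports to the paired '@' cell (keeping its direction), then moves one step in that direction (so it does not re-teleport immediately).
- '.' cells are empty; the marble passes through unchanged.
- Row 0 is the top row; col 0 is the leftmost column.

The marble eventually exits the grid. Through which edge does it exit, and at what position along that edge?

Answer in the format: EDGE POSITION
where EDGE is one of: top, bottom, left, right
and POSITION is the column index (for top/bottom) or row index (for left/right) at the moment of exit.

Step 1: enter (1,0), '.' pass, move right to (1,1)
Step 2: enter (1,1), '.' pass, move right to (1,2)
Step 3: enter (1,2), '.' pass, move right to (1,3)
Step 4: enter (1,3), '.' pass, move right to (1,4)
Step 5: enter (1,4), '.' pass, move right to (1,5)
Step 6: enter (1,5), '.' pass, move right to (1,6)
Step 7: enter (1,6), '/' deflects right->up, move up to (0,6)
Step 8: enter (0,6), '.' pass, move up to (-1,6)
Step 9: at (-1,6) — EXIT via top edge, pos 6

Answer: top 6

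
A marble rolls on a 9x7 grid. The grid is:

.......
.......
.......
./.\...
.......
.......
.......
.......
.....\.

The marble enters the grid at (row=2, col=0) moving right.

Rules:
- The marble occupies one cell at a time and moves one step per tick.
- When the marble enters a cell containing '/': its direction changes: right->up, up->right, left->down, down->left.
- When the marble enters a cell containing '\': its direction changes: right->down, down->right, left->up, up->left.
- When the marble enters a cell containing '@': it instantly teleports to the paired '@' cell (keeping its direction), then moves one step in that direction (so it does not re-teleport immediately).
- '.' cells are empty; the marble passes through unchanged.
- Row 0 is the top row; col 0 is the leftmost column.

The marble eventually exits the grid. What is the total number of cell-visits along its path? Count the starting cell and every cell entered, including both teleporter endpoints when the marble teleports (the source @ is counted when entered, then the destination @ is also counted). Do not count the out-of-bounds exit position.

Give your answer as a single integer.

Answer: 7

Derivation:
Step 1: enter (2,0), '.' pass, move right to (2,1)
Step 2: enter (2,1), '.' pass, move right to (2,2)
Step 3: enter (2,2), '.' pass, move right to (2,3)
Step 4: enter (2,3), '.' pass, move right to (2,4)
Step 5: enter (2,4), '.' pass, move right to (2,5)
Step 6: enter (2,5), '.' pass, move right to (2,6)
Step 7: enter (2,6), '.' pass, move right to (2,7)
Step 8: at (2,7) — EXIT via right edge, pos 2
Path length (cell visits): 7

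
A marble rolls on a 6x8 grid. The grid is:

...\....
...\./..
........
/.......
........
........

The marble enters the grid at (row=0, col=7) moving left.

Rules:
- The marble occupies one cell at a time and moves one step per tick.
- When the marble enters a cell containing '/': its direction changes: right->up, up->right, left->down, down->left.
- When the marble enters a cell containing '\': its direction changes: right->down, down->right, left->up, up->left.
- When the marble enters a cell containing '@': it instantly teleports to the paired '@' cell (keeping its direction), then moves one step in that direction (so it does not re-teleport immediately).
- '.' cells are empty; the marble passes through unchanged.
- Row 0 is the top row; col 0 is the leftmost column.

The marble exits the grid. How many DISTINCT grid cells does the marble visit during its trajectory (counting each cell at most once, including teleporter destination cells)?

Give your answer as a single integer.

Step 1: enter (0,7), '.' pass, move left to (0,6)
Step 2: enter (0,6), '.' pass, move left to (0,5)
Step 3: enter (0,5), '.' pass, move left to (0,4)
Step 4: enter (0,4), '.' pass, move left to (0,3)
Step 5: enter (0,3), '\' deflects left->up, move up to (-1,3)
Step 6: at (-1,3) — EXIT via top edge, pos 3
Distinct cells visited: 5 (path length 5)

Answer: 5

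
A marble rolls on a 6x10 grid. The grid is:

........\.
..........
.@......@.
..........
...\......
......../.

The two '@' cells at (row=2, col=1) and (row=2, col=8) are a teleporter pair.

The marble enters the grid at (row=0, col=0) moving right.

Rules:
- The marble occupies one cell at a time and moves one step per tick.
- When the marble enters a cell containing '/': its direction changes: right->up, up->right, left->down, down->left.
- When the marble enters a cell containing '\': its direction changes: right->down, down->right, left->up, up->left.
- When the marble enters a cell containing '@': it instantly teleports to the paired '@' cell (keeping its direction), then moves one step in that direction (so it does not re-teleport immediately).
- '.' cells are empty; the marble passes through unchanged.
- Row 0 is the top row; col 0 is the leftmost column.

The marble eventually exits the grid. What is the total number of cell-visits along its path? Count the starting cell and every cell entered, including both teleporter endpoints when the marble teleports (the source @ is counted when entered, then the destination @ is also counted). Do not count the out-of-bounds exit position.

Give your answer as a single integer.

Step 1: enter (0,0), '.' pass, move right to (0,1)
Step 2: enter (0,1), '.' pass, move right to (0,2)
Step 3: enter (0,2), '.' pass, move right to (0,3)
Step 4: enter (0,3), '.' pass, move right to (0,4)
Step 5: enter (0,4), '.' pass, move right to (0,5)
Step 6: enter (0,5), '.' pass, move right to (0,6)
Step 7: enter (0,6), '.' pass, move right to (0,7)
Step 8: enter (0,7), '.' pass, move right to (0,8)
Step 9: enter (0,8), '\' deflects right->down, move down to (1,8)
Step 10: enter (1,8), '.' pass, move down to (2,8)
Step 11: enter (2,8), '@' teleport (2,8)->(2,1), also enter (2,1), move down to (3,1)
Step 12: enter (3,1), '.' pass, move down to (4,1)
Step 13: enter (4,1), '.' pass, move down to (5,1)
Step 14: enter (5,1), '.' pass, move down to (6,1)
Step 15: at (6,1) — EXIT via bottom edge, pos 1
Path length (cell visits): 15

Answer: 15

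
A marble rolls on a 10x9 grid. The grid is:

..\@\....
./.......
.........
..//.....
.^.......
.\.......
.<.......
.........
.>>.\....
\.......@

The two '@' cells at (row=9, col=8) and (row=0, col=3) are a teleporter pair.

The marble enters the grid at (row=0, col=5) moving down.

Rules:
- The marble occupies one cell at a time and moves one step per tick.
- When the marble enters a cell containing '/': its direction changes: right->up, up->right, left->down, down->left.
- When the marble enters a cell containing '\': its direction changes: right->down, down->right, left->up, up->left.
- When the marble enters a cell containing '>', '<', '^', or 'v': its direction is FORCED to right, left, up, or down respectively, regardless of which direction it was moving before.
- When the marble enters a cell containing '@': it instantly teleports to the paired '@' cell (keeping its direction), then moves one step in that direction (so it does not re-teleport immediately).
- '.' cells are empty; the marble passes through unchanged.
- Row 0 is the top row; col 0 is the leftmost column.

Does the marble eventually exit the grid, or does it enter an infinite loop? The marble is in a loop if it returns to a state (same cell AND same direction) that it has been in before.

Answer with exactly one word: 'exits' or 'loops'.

Step 1: enter (0,5), '.' pass, move down to (1,5)
Step 2: enter (1,5), '.' pass, move down to (2,5)
Step 3: enter (2,5), '.' pass, move down to (3,5)
Step 4: enter (3,5), '.' pass, move down to (4,5)
Step 5: enter (4,5), '.' pass, move down to (5,5)
Step 6: enter (5,5), '.' pass, move down to (6,5)
Step 7: enter (6,5), '.' pass, move down to (7,5)
Step 8: enter (7,5), '.' pass, move down to (8,5)
Step 9: enter (8,5), '.' pass, move down to (9,5)
Step 10: enter (9,5), '.' pass, move down to (10,5)
Step 11: at (10,5) — EXIT via bottom edge, pos 5

Answer: exits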